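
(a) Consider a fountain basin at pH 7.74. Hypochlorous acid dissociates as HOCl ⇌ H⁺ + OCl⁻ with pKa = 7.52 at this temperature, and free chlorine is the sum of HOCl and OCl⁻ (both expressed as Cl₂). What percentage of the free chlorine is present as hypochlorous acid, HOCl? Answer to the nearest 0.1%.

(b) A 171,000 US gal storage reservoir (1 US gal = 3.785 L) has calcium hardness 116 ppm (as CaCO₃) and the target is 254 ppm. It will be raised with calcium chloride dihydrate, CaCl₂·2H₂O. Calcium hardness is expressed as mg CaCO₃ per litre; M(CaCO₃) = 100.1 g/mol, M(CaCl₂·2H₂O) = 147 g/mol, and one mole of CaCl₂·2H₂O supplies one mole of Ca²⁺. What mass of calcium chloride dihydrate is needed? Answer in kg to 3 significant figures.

(a) 37.6%; (b) 131 kg

(a) [OCl⁻]/[HOCl] = 10^(pH − pKa) = 10^(7.74 − 7.52) = 10^0.22 = 1.66.
(a) Fraction as HOCl = 1 / (1 + 1.66) = 0.376.

(b) Volume: 171,000 US gal × 3.785 L/gal = 647,235 L.
(b) Hardness to add: (254 − 116) = 138 mg/L as CaCO₃ × 647,235 L = 89,320 g as CaCO₃.
(b) Moles of Ca²⁺ (1 mol Ca²⁺ ≡ 1 mol CaCO₃): 89,320 / 100.1 g/mol = 892.3 mol.
(b) Mass of CaCl₂·2H₂O: 892.3 × 147 = 131,200 g.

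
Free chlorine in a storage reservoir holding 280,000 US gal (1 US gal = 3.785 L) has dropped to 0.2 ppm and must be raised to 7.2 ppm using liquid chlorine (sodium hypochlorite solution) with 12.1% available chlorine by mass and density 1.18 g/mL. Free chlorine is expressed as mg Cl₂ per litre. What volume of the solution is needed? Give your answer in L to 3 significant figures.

Volume: 280,000 US gal × 3.785 L/gal = 1,059,800 L.
Chlorine deficit: 7.2 − 0.2 = 7 ppm = 7 mg/L as Cl₂.
Cl₂ equivalent needed: 7 mg/L × 1,059,800 L = 7,419,000 mg = 7419 g.
Product at 12.1% available chlorine: 7419 / 0.121 = 61,310 g.
Volume at density 1.18 g/mL: 61,310 g ÷ 1.18 g/mL = 51,960 mL.

52.0 L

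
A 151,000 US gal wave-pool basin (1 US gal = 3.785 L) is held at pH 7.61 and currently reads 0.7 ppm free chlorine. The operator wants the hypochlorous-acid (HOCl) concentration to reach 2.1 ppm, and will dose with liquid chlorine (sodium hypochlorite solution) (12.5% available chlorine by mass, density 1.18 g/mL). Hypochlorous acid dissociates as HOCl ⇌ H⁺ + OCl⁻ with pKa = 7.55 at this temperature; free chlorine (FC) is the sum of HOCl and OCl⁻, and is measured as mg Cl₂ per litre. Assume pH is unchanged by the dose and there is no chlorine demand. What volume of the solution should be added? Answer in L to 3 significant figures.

14.8 L

Volume: 151,000 US gal × 3.785 L/gal = 571,535 L.
[OCl⁻]/[HOCl] = 10^(pH − pKa) = 10^(7.61 − 7.55) = 1.148; fraction as HOCl = 1/(1 + 1.148) = 0.4655.
Free chlorine required for 2.1 ppm HOCl: 2.1 / 0.4655 = 4.511 ppm.
FC to add: 4.511 − 0.7 = 3.811 mg/L as Cl₂.
Cl₂ equivalent: 3.811 mg/L × 571,535 L = 2178 g.
Product at 12.5% available Cl: 2178 / 0.125 = 17,430 g.
Volume: 17,430 g ÷ 1.18 g/mL = 14,770 mL.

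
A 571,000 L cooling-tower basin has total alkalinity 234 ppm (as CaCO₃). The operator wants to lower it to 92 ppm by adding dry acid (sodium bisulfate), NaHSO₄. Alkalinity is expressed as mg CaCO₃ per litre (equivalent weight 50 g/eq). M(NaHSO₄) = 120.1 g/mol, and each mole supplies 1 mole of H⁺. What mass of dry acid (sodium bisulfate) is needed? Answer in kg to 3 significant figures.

195 kg

Alkalinity to neutralize: (234 − 92) = 142 mg/L as CaCO₃ × 571,000 L = 81,080 g as CaCO₃.
Equivalents of H⁺ required: 81,080 ÷ 50 g/eq = 1622 eq = 1622 mol NaHSO₄.
Mass of NaHSO₄: 1622 × 120.1 = 194,800 g.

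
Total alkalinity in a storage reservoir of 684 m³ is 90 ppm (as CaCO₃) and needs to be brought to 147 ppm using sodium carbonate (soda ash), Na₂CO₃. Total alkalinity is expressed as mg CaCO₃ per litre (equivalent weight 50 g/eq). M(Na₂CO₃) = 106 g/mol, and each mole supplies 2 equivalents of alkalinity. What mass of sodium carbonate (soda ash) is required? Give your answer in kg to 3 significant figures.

41.3 kg

Volume: 684 m³ = 684,000 L.
Alkalinity to add: (147 − 90) = 57 mg/L as CaCO₃ × 684,000 L = 38,990 g as CaCO₃.
Equivalents: 38,990 g ÷ 50 g/eq = 779.8 eq.
Each mole of Na₂CO₃ supplies 2 eq, so 779.8 / 2 = 389.9 mol.
Mass: 389.9 mol × 106 g/mol = 41,330 g.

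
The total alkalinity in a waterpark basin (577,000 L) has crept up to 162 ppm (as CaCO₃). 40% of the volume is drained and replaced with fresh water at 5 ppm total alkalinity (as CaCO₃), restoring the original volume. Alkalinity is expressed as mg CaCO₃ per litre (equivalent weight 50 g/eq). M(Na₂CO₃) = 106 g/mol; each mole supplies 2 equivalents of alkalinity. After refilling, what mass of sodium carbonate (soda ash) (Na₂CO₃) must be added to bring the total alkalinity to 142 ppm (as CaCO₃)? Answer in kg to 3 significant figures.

After draining 40% and refilling: 162 × 0.60 + 5 × 0.40 = 99.2 ppm.
Deficit to target: 142 − 99.2 = 42.8 mg/L.
As CaCO₃: 42.8 mg/L × 577,000 L = 24,700 g; ÷ 50 g/eq ÷ 2 = 247 mol Na₂CO₃.
Mass: 247 × 106 = 26,180 g.

26.2 kg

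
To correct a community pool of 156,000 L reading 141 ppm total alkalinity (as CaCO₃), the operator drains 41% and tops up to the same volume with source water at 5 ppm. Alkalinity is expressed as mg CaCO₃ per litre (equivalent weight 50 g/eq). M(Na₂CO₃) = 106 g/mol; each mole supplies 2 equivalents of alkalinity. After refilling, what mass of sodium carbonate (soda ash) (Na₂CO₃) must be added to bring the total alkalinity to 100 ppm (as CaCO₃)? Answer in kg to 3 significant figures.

2.44 kg

After draining 41% and refilling: 141 × 0.59 + 5 × 0.41 = 85.24 ppm.
Deficit to target: 100 − 85.24 = 14.76 mg/L.
As CaCO₃: 14.76 mg/L × 156,000 L = 2303 g; ÷ 50 g/eq ÷ 2 = 23.03 mol Na₂CO₃.
Mass: 23.03 × 106 = 2441 g.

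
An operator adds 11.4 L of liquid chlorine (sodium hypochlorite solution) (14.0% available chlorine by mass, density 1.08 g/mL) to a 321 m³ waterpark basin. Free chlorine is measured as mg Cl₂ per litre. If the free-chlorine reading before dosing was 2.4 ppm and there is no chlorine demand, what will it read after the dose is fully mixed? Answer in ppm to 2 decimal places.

Volume: 321 m³ = 321,000 L.
Mass of solution: 11.4 L × 1000 mL/L × 1.08 g/mL = 12,310 g.
Available chlorine delivered: 12,310 g × 0.14 = 1724 g as Cl₂.
Concentration rise: 1724 g / 321,000 L = 5.37 mg/L = 5.37 ppm.
Final FC: 2.4 + 5.37 = 7.77 ppm.

7.77 ppm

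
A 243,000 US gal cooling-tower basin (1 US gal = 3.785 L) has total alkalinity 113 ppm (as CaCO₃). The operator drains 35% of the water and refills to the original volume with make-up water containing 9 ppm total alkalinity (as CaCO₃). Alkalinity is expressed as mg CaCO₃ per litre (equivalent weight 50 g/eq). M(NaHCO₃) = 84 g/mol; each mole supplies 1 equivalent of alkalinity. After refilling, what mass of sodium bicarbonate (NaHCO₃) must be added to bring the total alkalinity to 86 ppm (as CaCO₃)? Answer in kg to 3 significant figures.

14.5 kg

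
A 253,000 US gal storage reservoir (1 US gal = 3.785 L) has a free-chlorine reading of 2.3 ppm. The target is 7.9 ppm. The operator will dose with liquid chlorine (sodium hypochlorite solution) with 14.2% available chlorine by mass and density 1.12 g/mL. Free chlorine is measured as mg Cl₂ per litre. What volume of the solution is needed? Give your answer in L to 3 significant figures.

33.7 L

Volume: 253,000 US gal × 3.785 L/gal = 957,605 L.
Chlorine deficit: 7.9 − 2.3 = 5.6 ppm = 5.6 mg/L as Cl₂.
Cl₂ equivalent needed: 5.6 mg/L × 957,605 L = 5,363,000 mg = 5363 g.
Product at 14.2% available chlorine: 5363 / 0.142 = 37,760 g.
Volume at density 1.12 g/mL: 37,760 g ÷ 1.12 g/mL = 33,720 mL.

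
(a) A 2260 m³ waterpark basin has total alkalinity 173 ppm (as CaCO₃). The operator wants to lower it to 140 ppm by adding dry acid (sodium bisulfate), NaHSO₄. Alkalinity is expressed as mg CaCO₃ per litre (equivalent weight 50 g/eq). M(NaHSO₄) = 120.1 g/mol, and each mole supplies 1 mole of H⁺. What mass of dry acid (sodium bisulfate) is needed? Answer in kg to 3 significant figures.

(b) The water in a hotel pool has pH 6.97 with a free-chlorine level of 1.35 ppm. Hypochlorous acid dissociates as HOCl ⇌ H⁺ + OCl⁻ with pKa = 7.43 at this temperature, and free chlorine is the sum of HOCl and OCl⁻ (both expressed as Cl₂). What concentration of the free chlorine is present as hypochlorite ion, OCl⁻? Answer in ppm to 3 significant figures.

(a) 179 kg; (b) 0.348 ppm

(a) Volume: 2260 m³ = 2,260,000 L.
(a) Alkalinity to neutralize: (173 − 140) = 33 mg/L as CaCO₃ × 2,260,000 L = 74,580 g as CaCO₃.
(a) Equivalents of H⁺ required: 74,580 ÷ 50 g/eq = 1492 eq = 1492 mol NaHSO₄.
(a) Mass of NaHSO₄: 1492 × 120.1 = 179,100 g.

(b) [OCl⁻]/[HOCl] = 10^(pH − pKa) = 10^(6.97 − 7.43) = 10^-0.46 = 0.3467.
(b) Fraction as HOCl = 1 / (1 + 0.3467) = 0.7425.
(b) OCl⁻ = (1 − 0.7425) × 1.35 ppm = 0.3476 ppm.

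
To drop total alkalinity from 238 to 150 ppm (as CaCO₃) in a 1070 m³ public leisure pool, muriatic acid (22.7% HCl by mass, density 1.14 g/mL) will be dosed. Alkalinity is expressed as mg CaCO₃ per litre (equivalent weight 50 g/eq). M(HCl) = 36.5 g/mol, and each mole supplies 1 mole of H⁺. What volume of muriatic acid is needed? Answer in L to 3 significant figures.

266 L

Volume: 1070 m³ = 1,070,000 L.
Alkalinity to neutralize: (238 − 150) = 88 mg/L as CaCO₃ × 1,070,000 L = 94,160 g as CaCO₃.
Equivalents of H⁺ required: 94,160 ÷ 50 g/eq = 1883 eq = 1883 mol HCl.
Mass of HCl: 1883 × 36.5 = 68,740 g.
Mass of 22.7% solution: 68,740 / 0.227 = 302,800 g.
Volume: 302,800 g ÷ 1.14 g/mL = 265,600 mL.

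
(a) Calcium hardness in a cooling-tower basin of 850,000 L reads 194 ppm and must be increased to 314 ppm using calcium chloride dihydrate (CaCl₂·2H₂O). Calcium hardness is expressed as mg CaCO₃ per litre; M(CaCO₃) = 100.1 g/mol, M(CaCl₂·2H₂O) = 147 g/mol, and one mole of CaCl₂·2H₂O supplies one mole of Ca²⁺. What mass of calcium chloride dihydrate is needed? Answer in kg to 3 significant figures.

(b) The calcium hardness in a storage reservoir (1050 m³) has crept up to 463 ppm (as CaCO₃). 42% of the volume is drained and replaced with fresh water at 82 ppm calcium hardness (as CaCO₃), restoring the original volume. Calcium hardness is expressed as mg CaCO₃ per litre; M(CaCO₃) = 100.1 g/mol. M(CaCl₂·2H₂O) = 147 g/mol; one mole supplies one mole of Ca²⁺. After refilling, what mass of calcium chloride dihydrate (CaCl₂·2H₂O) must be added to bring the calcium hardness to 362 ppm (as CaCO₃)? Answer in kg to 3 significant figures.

(a) Hardness to add: (314 − 194) = 120 mg/L as CaCO₃ × 850,000 L = 102,000 g as CaCO₃.
(a) Moles of Ca²⁺ (1 mol Ca²⁺ ≡ 1 mol CaCO₃): 102,000 / 100.1 g/mol = 1019 mol.
(a) Mass of CaCl₂·2H₂O: 1019 × 147 = 149,800 g.

(b) Volume: 1050 m³ = 1,050,000 L.
(b) After draining 42% and refilling: 463 × 0.58 + 82 × 0.42 = 302.98 ppm.
(b) Deficit to target: 362 − 302.98 = 59.02 mg/L.
(b) As CaCO₃: 59.02 mg/L × 1,050,000 L = 61,970 g; ÷ 100.1 = 619.1 mol Ca²⁺.
(b) Mass: 619.1 × 147 = 91,010 g.

(a) 150 kg; (b) 91.0 kg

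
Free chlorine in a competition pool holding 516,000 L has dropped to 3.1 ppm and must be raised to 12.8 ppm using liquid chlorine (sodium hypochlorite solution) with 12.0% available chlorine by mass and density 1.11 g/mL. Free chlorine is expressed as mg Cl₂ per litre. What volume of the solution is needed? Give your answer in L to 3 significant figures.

Chlorine deficit: 12.8 − 3.1 = 9.7 ppm = 9.7 mg/L as Cl₂.
Cl₂ equivalent needed: 9.7 mg/L × 516,000 L = 5,005,000 mg = 5005 g.
Product at 12.0% available chlorine: 5005 / 0.12 = 41,710 g.
Volume at density 1.11 g/mL: 41,710 g ÷ 1.11 g/mL = 37,580 mL.

37.6 L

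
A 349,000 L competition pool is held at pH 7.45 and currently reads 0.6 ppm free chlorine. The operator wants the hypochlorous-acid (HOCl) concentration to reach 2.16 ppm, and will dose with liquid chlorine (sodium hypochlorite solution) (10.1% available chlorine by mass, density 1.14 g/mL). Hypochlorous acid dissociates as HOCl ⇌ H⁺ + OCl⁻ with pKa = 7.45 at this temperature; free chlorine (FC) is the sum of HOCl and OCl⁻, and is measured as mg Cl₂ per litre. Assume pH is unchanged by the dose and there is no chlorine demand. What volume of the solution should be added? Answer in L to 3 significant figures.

[OCl⁻]/[HOCl] = 10^(pH − pKa) = 10^(7.45 − 7.45) = 1; fraction as HOCl = 1/(1 + 1) = 0.5.
Free chlorine required for 2.16 ppm HOCl: 2.16 / 0.5 = 4.32 ppm.
FC to add: 4.32 − 0.6 = 3.72 mg/L as Cl₂.
Cl₂ equivalent: 3.72 mg/L × 349,000 L = 1298 g.
Product at 10.1% available Cl: 1298 / 0.101 = 12,850 g.
Volume: 12,850 g ÷ 1.14 g/mL = 11,280 mL.

11.3 L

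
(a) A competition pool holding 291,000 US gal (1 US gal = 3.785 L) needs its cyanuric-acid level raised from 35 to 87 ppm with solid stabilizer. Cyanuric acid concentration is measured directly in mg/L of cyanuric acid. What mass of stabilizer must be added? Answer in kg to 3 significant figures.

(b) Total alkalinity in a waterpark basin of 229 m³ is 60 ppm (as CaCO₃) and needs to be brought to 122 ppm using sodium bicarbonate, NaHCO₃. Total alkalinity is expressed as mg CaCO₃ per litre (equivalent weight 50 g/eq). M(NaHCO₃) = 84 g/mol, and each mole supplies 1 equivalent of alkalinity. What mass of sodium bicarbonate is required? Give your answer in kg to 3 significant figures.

(a) Volume: 291,000 US gal × 3.785 L/gal = 1,101,435 L.
(a) CYA to add: (87 − 35) = 52 mg/L × 1,101,435 L = 57,270 g cyanuric acid.

(b) Volume: 229 m³ = 229,000 L.
(b) Alkalinity to add: (122 − 60) = 62 mg/L as CaCO₃ × 229,000 L = 14,200 g as CaCO₃.
(b) Equivalents: 14,200 g ÷ 50 g/eq = 284 eq.
(b) NaHCO₃ supplies 1 eq per mole → 284 mol.
(b) Mass: 284 mol × 84 g/mol = 23,850 g.

(a) 57.3 kg; (b) 23.9 kg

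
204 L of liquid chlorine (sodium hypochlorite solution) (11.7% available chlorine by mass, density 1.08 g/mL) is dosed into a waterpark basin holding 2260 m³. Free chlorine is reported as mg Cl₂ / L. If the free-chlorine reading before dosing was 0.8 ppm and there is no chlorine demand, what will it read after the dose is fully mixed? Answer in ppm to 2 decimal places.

12.21 ppm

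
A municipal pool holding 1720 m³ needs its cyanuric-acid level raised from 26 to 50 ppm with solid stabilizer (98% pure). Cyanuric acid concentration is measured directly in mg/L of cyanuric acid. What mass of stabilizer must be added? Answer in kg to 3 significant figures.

42.1 kg

Volume: 1720 m³ = 1,720,000 L.
CYA to add: (50 − 26) = 24 mg/L × 1,720,000 L = 41,280 g cyanuric acid.
At 98% purity: 41,280 / 0.98 = 42,120 g product.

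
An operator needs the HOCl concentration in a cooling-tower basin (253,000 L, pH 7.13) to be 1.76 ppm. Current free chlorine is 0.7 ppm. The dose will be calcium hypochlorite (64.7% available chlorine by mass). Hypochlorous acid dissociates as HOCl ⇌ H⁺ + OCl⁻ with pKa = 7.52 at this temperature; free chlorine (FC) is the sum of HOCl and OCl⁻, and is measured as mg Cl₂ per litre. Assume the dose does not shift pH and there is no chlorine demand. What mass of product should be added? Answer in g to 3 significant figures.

[OCl⁻]/[HOCl] = 10^(pH − pKa) = 10^(7.13 − 7.52) = 0.4074; fraction as HOCl = 1/(1 + 0.4074) = 0.7105.
Free chlorine required for 1.76 ppm HOCl: 1.76 / 0.7105 = 2.477 ppm.
FC to add: 2.477 − 0.7 = 1.777 mg/L as Cl₂.
Cl₂ equivalent: 1.777 mg/L × 253,000 L = 449.6 g.
Product at 64.7% available Cl: 449.6 / 0.647 = 694.9 g.

695 g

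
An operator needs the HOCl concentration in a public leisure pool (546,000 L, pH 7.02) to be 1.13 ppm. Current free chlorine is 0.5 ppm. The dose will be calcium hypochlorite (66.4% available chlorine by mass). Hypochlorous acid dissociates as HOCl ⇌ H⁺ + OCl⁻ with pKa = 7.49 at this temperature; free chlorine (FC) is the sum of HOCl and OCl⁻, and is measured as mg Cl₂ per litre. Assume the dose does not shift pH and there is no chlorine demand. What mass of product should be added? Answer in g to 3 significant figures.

833 g

[OCl⁻]/[HOCl] = 10^(pH − pKa) = 10^(7.02 − 7.49) = 0.3388; fraction as HOCl = 1/(1 + 0.3388) = 0.7469.
Free chlorine required for 1.13 ppm HOCl: 1.13 / 0.7469 = 1.513 ppm.
FC to add: 1.513 − 0.5 = 1.013 mg/L as Cl₂.
Cl₂ equivalent: 1.013 mg/L × 546,000 L = 553 g.
Product at 66.4% available Cl: 553 / 0.664 = 832.9 g.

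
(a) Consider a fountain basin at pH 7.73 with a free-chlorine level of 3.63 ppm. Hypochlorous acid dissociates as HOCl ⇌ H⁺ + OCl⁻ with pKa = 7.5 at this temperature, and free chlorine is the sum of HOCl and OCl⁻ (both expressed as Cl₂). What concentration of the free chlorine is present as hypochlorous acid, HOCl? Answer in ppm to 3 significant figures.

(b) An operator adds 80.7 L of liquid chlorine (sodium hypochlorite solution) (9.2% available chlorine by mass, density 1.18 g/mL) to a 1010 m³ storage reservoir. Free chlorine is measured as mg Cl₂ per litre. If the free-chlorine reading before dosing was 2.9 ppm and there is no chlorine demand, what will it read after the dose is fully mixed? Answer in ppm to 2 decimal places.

(a) [OCl⁻]/[HOCl] = 10^(pH − pKa) = 10^(7.73 − 7.5) = 10^0.23 = 1.698.
(a) Fraction as HOCl = 1 / (1 + 1.698) = 0.3706.
(a) HOCl = 0.3706 × 3.63 ppm = 1.345 ppm.

(b) Volume: 1010 m³ = 1,010,000 L.
(b) Mass of solution: 80.7 L × 1000 mL/L × 1.18 g/mL = 95,230 g.
(b) Available chlorine delivered: 95,230 g × 0.092 = 8761 g as Cl₂.
(b) Concentration rise: 8761 g / 1,010,000 L = 8.674 mg/L = 8.67 ppm.
(b) Final FC: 2.9 + 8.67 = 11.57 ppm.

(a) 1.35 ppm; (b) 11.57 ppm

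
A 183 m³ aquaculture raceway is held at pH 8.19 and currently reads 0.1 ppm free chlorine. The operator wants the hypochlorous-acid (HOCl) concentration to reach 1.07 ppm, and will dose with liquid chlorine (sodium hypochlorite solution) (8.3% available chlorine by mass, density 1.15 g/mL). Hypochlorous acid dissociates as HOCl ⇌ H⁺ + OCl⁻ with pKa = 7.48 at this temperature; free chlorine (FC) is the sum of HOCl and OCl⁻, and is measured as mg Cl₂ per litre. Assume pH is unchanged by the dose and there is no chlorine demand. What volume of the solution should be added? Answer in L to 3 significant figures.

Volume: 183 m³ = 183,000 L.
[OCl⁻]/[HOCl] = 10^(pH − pKa) = 10^(8.19 − 7.48) = 5.129; fraction as HOCl = 1/(1 + 5.129) = 0.1632.
Free chlorine required for 1.07 ppm HOCl: 1.07 / 0.1632 = 6.558 ppm.
FC to add: 6.558 − 0.1 = 6.458 mg/L as Cl₂.
Cl₂ equivalent: 6.458 mg/L × 183,000 L = 1182 g.
Product at 8.3% available Cl: 1182 / 0.083 = 14,240 g.
Volume: 14,240 g ÷ 1.15 g/mL = 12,380 mL.

12.4 L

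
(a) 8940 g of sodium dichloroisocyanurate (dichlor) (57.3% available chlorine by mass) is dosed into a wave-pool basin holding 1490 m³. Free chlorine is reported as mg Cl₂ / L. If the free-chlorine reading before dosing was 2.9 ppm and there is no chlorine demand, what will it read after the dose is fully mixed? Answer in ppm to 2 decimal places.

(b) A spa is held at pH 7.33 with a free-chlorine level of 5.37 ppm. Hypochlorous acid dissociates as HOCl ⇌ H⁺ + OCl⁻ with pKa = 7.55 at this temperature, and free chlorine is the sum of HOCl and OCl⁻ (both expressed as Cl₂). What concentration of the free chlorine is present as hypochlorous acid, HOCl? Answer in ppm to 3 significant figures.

(a) 6.34 ppm; (b) 3.35 ppm

(a) Volume: 1490 m³ = 1,490,000 L.
(a) Available chlorine delivered: 8940 g × 0.573 = 5123 g as Cl₂.
(a) Concentration rise: 5123 g / 1,490,000 L = 3.438 mg/L = 3.44 ppm.
(a) Final FC: 2.9 + 3.44 = 6.34 ppm.

(b) [OCl⁻]/[HOCl] = 10^(pH − pKa) = 10^(7.33 − 7.55) = 10^-0.22 = 0.6026.
(b) Fraction as HOCl = 1 / (1 + 0.6026) = 0.624.
(b) HOCl = 0.624 × 5.37 ppm = 3.351 ppm.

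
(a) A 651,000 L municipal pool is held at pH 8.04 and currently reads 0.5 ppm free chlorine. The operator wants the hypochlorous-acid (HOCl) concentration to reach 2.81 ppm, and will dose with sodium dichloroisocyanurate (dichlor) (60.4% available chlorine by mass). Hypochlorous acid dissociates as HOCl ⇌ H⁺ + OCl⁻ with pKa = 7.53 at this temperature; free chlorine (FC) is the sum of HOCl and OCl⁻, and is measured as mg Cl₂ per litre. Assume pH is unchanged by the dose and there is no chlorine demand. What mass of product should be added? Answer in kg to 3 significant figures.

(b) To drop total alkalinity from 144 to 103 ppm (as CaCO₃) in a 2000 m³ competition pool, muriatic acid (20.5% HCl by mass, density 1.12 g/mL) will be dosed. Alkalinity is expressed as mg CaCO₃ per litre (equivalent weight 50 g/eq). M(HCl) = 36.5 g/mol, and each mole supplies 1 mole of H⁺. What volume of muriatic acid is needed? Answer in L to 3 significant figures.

(a) 12.3 kg; (b) 261 L

(a) [OCl⁻]/[HOCl] = 10^(pH − pKa) = 10^(8.04 − 7.53) = 3.236; fraction as HOCl = 1/(1 + 3.236) = 0.2361.
(a) Free chlorine required for 2.81 ppm HOCl: 2.81 / 0.2361 = 11.9 ppm.
(a) FC to add: 11.9 − 0.5 = 11.4 mg/L as Cl₂.
(a) Cl₂ equivalent: 11.4 mg/L × 651,000 L = 7423 g.
(a) Product at 60.4% available Cl: 7423 / 0.604 = 12,290 g.

(b) Volume: 2000 m³ = 2,000,000 L.
(b) Alkalinity to neutralize: (144 − 103) = 41 mg/L as CaCO₃ × 2,000,000 L = 82,000 g as CaCO₃.
(b) Equivalents of H⁺ required: 82,000 ÷ 50 g/eq = 1640 eq = 1640 mol HCl.
(b) Mass of HCl: 1640 × 36.5 = 59,860 g.
(b) Mass of 20.5% solution: 59,860 / 0.205 = 292,000 g.
(b) Volume: 292,000 g ÷ 1.12 g/mL = 260,700 mL.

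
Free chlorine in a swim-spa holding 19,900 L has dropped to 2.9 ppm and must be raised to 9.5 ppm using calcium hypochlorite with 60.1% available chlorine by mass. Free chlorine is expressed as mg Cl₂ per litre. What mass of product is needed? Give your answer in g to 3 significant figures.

Chlorine deficit: 9.5 − 2.9 = 6.6 ppm = 6.6 mg/L as Cl₂.
Cl₂ equivalent needed: 6.6 mg/L × 19,900 L = 131,300 mg = 131.3 g.
Product at 60.1% available chlorine: 131.3 / 0.601 = 218.5 g.

219 g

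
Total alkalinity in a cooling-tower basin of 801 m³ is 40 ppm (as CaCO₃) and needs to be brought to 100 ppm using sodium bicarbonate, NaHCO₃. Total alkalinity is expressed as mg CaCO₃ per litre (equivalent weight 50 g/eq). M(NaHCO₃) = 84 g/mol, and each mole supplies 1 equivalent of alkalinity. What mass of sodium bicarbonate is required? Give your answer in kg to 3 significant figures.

Volume: 801 m³ = 801,000 L.
Alkalinity to add: (100 − 40) = 60 mg/L as CaCO₃ × 801,000 L = 48,060 g as CaCO₃.
Equivalents: 48,060 g ÷ 50 g/eq = 961.2 eq.
NaHCO₃ supplies 1 eq per mole → 961.2 mol.
Mass: 961.2 mol × 84 g/mol = 80,740 g.

80.7 kg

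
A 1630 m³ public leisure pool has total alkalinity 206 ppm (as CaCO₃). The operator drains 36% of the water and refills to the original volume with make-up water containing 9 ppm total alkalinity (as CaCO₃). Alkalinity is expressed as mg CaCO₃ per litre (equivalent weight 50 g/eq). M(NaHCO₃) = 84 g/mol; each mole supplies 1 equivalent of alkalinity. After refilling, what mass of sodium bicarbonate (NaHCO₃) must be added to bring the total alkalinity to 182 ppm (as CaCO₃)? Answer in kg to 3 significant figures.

Volume: 1630 m³ = 1,630,000 L.
After draining 36% and refilling: 206 × 0.64 + 9 × 0.36 = 135.08 ppm.
Deficit to target: 182 − 135.08 = 46.92 mg/L.
As CaCO₃: 46.92 mg/L × 1,630,000 L = 76,480 g; ÷ 50 g/eq ÷ 1 = 1530 mol NaHCO₃.
Mass: 1530 × 84 = 128,500 g.

128 kg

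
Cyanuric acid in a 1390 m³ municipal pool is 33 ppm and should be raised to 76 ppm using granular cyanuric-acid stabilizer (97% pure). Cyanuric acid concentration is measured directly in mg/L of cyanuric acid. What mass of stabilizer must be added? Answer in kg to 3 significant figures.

61.6 kg

Volume: 1390 m³ = 1,390,000 L.
CYA to add: (76 − 33) = 43 mg/L × 1,390,000 L = 59,770 g cyanuric acid.
At 97% purity: 59,770 / 0.97 = 61,620 g product.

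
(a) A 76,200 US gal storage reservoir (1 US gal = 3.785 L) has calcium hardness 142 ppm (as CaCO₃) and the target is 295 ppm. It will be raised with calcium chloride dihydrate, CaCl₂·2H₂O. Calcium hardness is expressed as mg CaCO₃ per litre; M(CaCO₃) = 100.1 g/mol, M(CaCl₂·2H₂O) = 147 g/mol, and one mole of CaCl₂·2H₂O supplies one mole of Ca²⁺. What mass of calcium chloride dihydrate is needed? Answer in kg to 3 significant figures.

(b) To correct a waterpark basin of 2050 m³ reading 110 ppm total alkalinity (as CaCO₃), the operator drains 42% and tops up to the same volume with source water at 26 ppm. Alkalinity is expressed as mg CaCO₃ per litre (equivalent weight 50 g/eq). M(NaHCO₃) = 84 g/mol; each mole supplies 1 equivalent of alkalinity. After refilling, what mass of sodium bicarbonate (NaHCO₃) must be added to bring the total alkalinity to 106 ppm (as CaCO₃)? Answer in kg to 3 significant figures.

(a) 64.8 kg; (b) 108 kg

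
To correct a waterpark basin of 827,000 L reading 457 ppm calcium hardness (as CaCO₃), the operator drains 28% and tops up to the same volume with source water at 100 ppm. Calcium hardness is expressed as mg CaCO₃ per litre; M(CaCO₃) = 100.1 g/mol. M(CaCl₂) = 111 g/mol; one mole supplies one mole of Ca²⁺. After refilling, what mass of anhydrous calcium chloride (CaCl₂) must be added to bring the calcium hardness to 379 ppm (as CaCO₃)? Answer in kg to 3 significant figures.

After draining 28% and refilling: 457 × 0.72 + 100 × 0.28 = 357.04 ppm.
Deficit to target: 379 − 357.04 = 21.96 mg/L.
As CaCO₃: 21.96 mg/L × 827,000 L = 18,160 g; ÷ 100.1 = 181.4 mol Ca²⁺.
Mass: 181.4 × 111 = 20,140 g.

20.1 kg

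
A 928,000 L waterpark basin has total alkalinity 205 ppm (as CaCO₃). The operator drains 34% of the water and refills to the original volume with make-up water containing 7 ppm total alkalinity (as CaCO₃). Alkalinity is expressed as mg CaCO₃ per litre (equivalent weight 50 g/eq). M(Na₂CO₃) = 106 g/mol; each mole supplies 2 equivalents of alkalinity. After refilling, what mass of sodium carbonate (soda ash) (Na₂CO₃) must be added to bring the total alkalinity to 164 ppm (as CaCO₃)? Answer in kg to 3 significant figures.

After draining 34% and refilling: 205 × 0.66 + 7 × 0.34 = 137.68 ppm.
Deficit to target: 164 − 137.68 = 26.32 mg/L.
As CaCO₃: 26.32 mg/L × 928,000 L = 24,420 g; ÷ 50 g/eq ÷ 2 = 244.2 mol Na₂CO₃.
Mass: 244.2 × 106 = 25,890 g.

25.9 kg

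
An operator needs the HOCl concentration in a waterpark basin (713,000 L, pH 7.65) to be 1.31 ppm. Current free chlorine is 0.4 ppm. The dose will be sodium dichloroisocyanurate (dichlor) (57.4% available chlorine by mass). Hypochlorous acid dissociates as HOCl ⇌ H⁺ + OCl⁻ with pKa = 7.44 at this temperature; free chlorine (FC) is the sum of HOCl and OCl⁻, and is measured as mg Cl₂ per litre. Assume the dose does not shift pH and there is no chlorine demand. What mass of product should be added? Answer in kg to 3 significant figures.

3.77 kg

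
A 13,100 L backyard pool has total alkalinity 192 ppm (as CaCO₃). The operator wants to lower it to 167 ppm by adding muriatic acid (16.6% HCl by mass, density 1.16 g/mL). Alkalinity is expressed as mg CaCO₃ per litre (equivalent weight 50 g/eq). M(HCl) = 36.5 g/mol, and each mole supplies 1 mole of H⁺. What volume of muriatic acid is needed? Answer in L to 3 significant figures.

1.24 L

Alkalinity to neutralize: (192 − 167) = 25 mg/L as CaCO₃ × 13,100 L = 327.5 g as CaCO₃.
Equivalents of H⁺ required: 327.5 ÷ 50 g/eq = 6.55 eq = 6.55 mol HCl.
Mass of HCl: 6.55 × 36.5 = 239.1 g.
Mass of 16.6% solution: 239.1 / 0.166 = 1440 g.
Volume: 1440 g ÷ 1.16 g/mL = 1242 mL.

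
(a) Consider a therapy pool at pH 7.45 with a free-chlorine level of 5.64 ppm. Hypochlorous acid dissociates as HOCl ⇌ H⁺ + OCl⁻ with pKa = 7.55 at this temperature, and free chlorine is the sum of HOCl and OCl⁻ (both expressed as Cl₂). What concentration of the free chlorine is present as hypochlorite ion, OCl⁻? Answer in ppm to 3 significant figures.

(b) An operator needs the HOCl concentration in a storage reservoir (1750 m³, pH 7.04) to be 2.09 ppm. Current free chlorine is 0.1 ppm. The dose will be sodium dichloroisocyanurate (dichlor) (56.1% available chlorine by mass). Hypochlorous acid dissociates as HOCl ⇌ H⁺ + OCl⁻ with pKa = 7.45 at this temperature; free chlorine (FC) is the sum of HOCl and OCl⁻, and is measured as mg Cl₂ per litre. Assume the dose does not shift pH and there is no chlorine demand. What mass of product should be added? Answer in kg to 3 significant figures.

(a) 2.50 ppm; (b) 8.74 kg

(a) [OCl⁻]/[HOCl] = 10^(pH − pKa) = 10^(7.45 − 7.55) = 10^-0.10 = 0.7943.
(a) Fraction as HOCl = 1 / (1 + 0.7943) = 0.5573.
(a) OCl⁻ = (1 − 0.5573) × 5.64 ppm = 2.497 ppm.

(b) Volume: 1750 m³ = 1,750,000 L.
(b) [OCl⁻]/[HOCl] = 10^(pH − pKa) = 10^(7.04 − 7.45) = 0.389; fraction as HOCl = 1/(1 + 0.389) = 0.7199.
(b) Free chlorine required for 2.09 ppm HOCl: 2.09 / 0.7199 = 2.903 ppm.
(b) FC to add: 2.903 − 0.1 = 2.803 mg/L as Cl₂.
(b) Cl₂ equivalent: 2.803 mg/L × 1,750,000 L = 4905 g.
(b) Product at 56.1% available Cl: 4905 / 0.561 = 8744 g.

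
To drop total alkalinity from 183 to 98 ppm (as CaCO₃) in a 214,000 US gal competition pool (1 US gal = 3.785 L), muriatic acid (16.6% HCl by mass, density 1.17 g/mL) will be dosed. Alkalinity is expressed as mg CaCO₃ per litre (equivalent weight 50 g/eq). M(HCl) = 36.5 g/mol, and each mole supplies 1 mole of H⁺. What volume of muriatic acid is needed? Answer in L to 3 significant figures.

259 L

Volume: 214,000 US gal × 3.785 L/gal = 809,990 L.
Alkalinity to neutralize: (183 − 98) = 85 mg/L as CaCO₃ × 809,990 L = 68,850 g as CaCO₃.
Equivalents of H⁺ required: 68,850 ÷ 50 g/eq = 1377 eq = 1377 mol HCl.
Mass of HCl: 1377 × 36.5 = 50,260 g.
Mass of 16.6% solution: 50,260 / 0.166 = 302,800 g.
Volume: 302,800 g ÷ 1.17 g/mL = 258,800 mL.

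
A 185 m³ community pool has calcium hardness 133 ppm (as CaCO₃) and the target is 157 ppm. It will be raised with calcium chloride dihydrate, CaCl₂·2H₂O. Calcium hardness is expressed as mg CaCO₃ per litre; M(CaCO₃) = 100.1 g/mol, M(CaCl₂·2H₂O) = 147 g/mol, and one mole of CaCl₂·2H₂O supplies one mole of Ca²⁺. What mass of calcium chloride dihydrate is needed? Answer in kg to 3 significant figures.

6.52 kg

Volume: 185 m³ = 185,000 L.
Hardness to add: (157 − 133) = 24 mg/L as CaCO₃ × 185,000 L = 4440 g as CaCO₃.
Moles of Ca²⁺ (1 mol Ca²⁺ ≡ 1 mol CaCO₃): 4440 / 100.1 g/mol = 44.36 mol.
Mass of CaCl₂·2H₂O: 44.36 × 147 = 6520 g.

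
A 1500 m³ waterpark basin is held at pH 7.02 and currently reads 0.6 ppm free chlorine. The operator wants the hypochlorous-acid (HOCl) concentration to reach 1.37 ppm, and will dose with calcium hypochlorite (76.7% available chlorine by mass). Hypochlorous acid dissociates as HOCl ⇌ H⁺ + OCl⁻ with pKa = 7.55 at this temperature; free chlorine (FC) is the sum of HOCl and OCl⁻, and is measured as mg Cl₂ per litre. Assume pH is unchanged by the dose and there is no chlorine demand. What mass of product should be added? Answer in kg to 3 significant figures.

2.30 kg

Volume: 1500 m³ = 1,500,000 L.
[OCl⁻]/[HOCl] = 10^(pH − pKa) = 10^(7.02 − 7.55) = 0.2951; fraction as HOCl = 1/(1 + 0.2951) = 0.7721.
Free chlorine required for 1.37 ppm HOCl: 1.37 / 0.7721 = 1.774 ppm.
FC to add: 1.774 − 0.6 = 1.174 mg/L as Cl₂.
Cl₂ equivalent: 1.174 mg/L × 1,500,000 L = 1761 g.
Product at 76.7% available Cl: 1761 / 0.767 = 2297 g.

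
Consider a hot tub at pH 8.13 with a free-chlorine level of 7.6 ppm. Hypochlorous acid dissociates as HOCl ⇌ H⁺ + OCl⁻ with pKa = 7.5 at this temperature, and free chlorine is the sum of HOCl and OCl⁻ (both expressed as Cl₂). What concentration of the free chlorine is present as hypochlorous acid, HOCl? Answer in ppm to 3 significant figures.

1.44 ppm

[OCl⁻]/[HOCl] = 10^(pH − pKa) = 10^(8.13 − 7.5) = 10^0.63 = 4.266.
Fraction as HOCl = 1 / (1 + 4.266) = 0.1899.
HOCl = 0.1899 × 7.6 ppm = 1.443 ppm.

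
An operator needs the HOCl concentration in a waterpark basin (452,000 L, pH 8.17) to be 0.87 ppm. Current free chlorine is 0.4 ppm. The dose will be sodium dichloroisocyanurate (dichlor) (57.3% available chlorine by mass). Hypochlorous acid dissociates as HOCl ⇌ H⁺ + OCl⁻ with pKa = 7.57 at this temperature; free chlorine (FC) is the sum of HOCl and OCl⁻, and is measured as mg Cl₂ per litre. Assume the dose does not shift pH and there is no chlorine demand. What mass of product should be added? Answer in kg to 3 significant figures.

3.10 kg

[OCl⁻]/[HOCl] = 10^(pH − pKa) = 10^(8.17 − 7.57) = 3.981; fraction as HOCl = 1/(1 + 3.981) = 0.2008.
Free chlorine required for 0.87 ppm HOCl: 0.87 / 0.2008 = 4.334 ppm.
FC to add: 4.334 − 0.4 = 3.934 mg/L as Cl₂.
Cl₂ equivalent: 3.934 mg/L × 452,000 L = 1778 g.
Product at 57.3% available Cl: 1778 / 0.573 = 3103 g.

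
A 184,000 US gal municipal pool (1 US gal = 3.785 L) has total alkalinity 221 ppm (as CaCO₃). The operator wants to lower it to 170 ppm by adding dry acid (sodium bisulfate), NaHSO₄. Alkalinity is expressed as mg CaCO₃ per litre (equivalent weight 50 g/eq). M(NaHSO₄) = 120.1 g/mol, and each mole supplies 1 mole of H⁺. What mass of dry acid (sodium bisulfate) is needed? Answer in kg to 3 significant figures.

85.3 kg

Volume: 184,000 US gal × 3.785 L/gal = 696,440 L.
Alkalinity to neutralize: (221 − 170) = 51 mg/L as CaCO₃ × 696,440 L = 35,520 g as CaCO₃.
Equivalents of H⁺ required: 35,520 ÷ 50 g/eq = 710.4 eq = 710.4 mol NaHSO₄.
Mass of NaHSO₄: 710.4 × 120.1 = 85,320 g.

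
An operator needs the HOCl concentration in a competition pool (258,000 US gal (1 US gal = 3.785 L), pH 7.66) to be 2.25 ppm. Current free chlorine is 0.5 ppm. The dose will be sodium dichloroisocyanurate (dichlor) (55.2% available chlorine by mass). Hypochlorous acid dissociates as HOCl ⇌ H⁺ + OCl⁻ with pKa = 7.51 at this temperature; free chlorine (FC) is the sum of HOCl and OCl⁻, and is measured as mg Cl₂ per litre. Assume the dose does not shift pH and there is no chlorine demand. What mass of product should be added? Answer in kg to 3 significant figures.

Volume: 258,000 US gal × 3.785 L/gal = 976,530 L.
[OCl⁻]/[HOCl] = 10^(pH − pKa) = 10^(7.66 − 7.51) = 1.413; fraction as HOCl = 1/(1 + 1.413) = 0.4145.
Free chlorine required for 2.25 ppm HOCl: 2.25 / 0.4145 = 5.428 ppm.
FC to add: 5.428 − 0.5 = 4.928 mg/L as Cl₂.
Cl₂ equivalent: 4.928 mg/L × 976,530 L = 4813 g.
Product at 55.2% available Cl: 4813 / 0.552 = 8718 g.

8.72 kg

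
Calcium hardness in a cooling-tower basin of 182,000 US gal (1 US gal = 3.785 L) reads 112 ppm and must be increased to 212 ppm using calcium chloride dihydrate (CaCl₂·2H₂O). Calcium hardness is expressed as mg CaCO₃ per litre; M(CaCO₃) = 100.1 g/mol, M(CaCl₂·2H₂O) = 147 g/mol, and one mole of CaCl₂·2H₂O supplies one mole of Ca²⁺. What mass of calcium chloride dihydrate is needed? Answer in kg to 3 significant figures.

Volume: 182,000 US gal × 3.785 L/gal = 688,870 L.
Hardness to add: (212 − 112) = 100 mg/L as CaCO₃ × 688,870 L = 68,890 g as CaCO₃.
Moles of Ca²⁺ (1 mol Ca²⁺ ≡ 1 mol CaCO₃): 68,890 / 100.1 g/mol = 688.2 mol.
Mass of CaCl₂·2H₂O: 688.2 × 147 = 101,200 g.

101 kg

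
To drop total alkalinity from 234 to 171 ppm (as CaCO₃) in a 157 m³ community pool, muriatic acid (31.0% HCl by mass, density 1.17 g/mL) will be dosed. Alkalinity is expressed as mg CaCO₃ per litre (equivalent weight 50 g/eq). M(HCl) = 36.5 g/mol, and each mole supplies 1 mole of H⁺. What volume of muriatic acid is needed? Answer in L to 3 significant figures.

19.9 L

Volume: 157 m³ = 157,000 L.
Alkalinity to neutralize: (234 − 171) = 63 mg/L as CaCO₃ × 157,000 L = 9891 g as CaCO₃.
Equivalents of H⁺ required: 9891 ÷ 50 g/eq = 197.8 eq = 197.8 mol HCl.
Mass of HCl: 197.8 × 36.5 = 7220 g.
Mass of 31.0% solution: 7220 / 0.31 = 23,290 g.
Volume: 23,290 g ÷ 1.17 g/mL = 19,910 mL.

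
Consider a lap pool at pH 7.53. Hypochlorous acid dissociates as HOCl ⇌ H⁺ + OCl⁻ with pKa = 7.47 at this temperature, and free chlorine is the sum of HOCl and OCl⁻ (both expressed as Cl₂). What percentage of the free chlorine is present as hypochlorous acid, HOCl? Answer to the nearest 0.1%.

46.6%

[OCl⁻]/[HOCl] = 10^(pH − pKa) = 10^(7.53 − 7.47) = 10^0.06 = 1.148.
Fraction as HOCl = 1 / (1 + 1.148) = 0.4655.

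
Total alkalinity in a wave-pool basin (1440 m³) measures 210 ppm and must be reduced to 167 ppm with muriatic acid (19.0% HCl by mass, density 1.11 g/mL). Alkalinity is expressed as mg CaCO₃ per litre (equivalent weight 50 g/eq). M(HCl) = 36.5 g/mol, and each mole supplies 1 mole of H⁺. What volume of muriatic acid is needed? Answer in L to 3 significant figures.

214 L

Volume: 1440 m³ = 1,440,000 L.
Alkalinity to neutralize: (210 − 167) = 43 mg/L as CaCO₃ × 1,440,000 L = 61,920 g as CaCO₃.
Equivalents of H⁺ required: 61,920 ÷ 50 g/eq = 1238 eq = 1238 mol HCl.
Mass of HCl: 1238 × 36.5 = 45,200 g.
Mass of 19.0% solution: 45,200 / 0.19 = 237,900 g.
Volume: 237,900 g ÷ 1.11 g/mL = 214,300 mL.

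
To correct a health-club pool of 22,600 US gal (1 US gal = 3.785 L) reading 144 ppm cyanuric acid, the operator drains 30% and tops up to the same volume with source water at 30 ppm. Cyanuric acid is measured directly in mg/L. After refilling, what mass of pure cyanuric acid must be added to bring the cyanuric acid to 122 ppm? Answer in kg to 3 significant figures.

Volume: 22,600 US gal × 3.785 L/gal = 85,541 L.
After draining 30% and refilling: 144 × 0.70 + 30 × 0.30 = 109.8 ppm.
Deficit to target: 122 − 109.8 = 12.2 mg/L.
Mass: 12.2 mg/L × 85,541 L = 1044 g cyanuric acid.

1.04 kg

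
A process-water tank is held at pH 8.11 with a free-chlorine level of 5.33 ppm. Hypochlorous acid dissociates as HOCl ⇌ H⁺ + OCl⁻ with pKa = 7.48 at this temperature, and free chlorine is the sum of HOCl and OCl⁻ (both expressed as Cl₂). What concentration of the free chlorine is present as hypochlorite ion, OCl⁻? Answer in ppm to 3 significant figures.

[OCl⁻]/[HOCl] = 10^(pH − pKa) = 10^(8.11 − 7.48) = 10^0.63 = 4.266.
Fraction as HOCl = 1 / (1 + 4.266) = 0.1899.
OCl⁻ = (1 − 0.1899) × 5.33 ppm = 4.318 ppm.

4.32 ppm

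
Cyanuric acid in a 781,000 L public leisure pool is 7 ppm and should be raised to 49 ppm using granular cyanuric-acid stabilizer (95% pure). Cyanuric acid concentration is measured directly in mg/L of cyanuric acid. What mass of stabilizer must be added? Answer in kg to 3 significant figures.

34.5 kg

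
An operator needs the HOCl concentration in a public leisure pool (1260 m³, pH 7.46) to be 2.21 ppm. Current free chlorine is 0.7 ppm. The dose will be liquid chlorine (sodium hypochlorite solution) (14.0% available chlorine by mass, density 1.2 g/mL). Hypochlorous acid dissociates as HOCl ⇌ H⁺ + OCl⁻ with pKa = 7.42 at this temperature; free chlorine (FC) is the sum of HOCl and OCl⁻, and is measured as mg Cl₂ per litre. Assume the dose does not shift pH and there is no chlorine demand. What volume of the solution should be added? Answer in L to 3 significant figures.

Volume: 1260 m³ = 1,260,000 L.
[OCl⁻]/[HOCl] = 10^(pH − pKa) = 10^(7.46 − 7.42) = 1.096; fraction as HOCl = 1/(1 + 1.096) = 0.477.
Free chlorine required for 2.21 ppm HOCl: 2.21 / 0.477 = 4.633 ppm.
FC to add: 4.633 − 0.7 = 3.933 mg/L as Cl₂.
Cl₂ equivalent: 3.933 mg/L × 1,260,000 L = 4956 g.
Product at 14.0% available Cl: 4956 / 0.14 = 35,400 g.
Volume: 35,400 g ÷ 1.2 g/mL = 29,500 mL.

29.5 L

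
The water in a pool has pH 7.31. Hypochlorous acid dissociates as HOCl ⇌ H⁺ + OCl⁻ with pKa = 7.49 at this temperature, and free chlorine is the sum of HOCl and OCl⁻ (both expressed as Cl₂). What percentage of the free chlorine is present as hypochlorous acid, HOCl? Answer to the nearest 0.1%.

60.2%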